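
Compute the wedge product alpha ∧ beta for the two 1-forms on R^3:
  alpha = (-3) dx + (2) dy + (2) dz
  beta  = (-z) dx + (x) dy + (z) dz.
alpha ∧ beta = (-3*x + 2*z) dx ∧ dy + (-z) dx ∧ dz + (-2*x + 2*z) dy ∧ dz

Distribute the wedge, using dx_i ∧ dx_j = -dx_j ∧ dx_i and dx_i ∧ dx_i = 0. For each pair (i, j) with i < j, the coefficient of dx_i ∧ dx_j in alpha ∧ beta is (alpha_i * beta_j - alpha_j * beta_i). Collecting: alpha ∧ beta = (-3*x + 2*z) dx ∧ dy + (-z) dx ∧ dz + (-2*x + 2*z) dy ∧ dz.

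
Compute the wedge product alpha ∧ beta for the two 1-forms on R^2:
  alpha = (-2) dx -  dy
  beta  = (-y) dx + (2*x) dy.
alpha ∧ beta = (-4*x - y) dx ∧ dy

Distribute the wedge, using dx_i ∧ dx_j = -dx_j ∧ dx_i and dx_i ∧ dx_i = 0. For each pair (i, j) with i < j, the coefficient of dx_i ∧ dx_j in alpha ∧ beta is (alpha_i * beta_j - alpha_j * beta_i). Collecting: alpha ∧ beta = (-4*x - y) dx ∧ dy.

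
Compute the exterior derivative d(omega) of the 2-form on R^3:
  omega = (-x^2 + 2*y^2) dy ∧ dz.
d(omega) = (-2*x) dx ∧ dy ∧ dz

For a 2-form omega = sum_{i<j} g_{ij} dx_i ∧ dx_j, the exterior derivative is
  d(omega) = sum_{i<j} d(g_{ij}) ∧ dx_i ∧ dx_j = sum_{i<j, k} (∂g_{ij}/∂x_k) dx_k ∧ dx_i ∧ dx_j.
Expand each term, using dx_k ∧ dx_i ∧ dx_j = sgn(permutation) dx_{(a)} ∧ dx_{(b)} ∧ dx_{(c)} with (a < b < c) sorted:
  d(-x^2 + 2*y^2) includes (∂/∂x)(-x^2 + 2*y^2) dx = (-2*x) dx, which multiplied by dy ∧ dz gives (-2*x) dx ∧ dy ∧ dz
Collecting like 3-forms: d(omega) = (-2*x) dx ∧ dy ∧ dz.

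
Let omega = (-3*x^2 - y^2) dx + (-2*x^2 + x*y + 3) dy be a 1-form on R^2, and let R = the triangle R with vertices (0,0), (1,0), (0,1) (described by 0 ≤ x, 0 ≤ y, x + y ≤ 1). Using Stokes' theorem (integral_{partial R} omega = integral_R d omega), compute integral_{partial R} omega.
integral_(partial R) omega = -1/6

Stokes: integral_partial_R omega = integral_R d omega with d omega = (∂Q/∂x - ∂P/∂y) dx ∧ dy.
  ∂Q/∂x = -4*x + y
  ∂P/∂y = -2*y
  integrand = ∂Q/∂x - ∂P/∂y = -4*x + 3*y.
Integrating over R: integral_0^1 integral_0^{1-x} (-4*x + 3*y) dy dx = -1/6.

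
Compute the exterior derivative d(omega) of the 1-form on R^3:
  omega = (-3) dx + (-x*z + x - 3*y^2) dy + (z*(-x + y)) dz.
d(omega) = (1 - z) dx ∧ dy + (-z) dx ∧ dz + (x + z) dy ∧ dz

For a 1-form omega = sum_i f_i dx_i, the exterior derivative is
  d(omega) = sum_{i < j} (∂f_j/∂x_i - ∂f_i/∂x_j) dx_i ∧ dx_j.
  coefficient of dx ∧ dy: ∂f_2/∂x - ∂f_1/∂y = ∂(-x*z + x - 3*y^2)/∂x - ∂(-3)/∂y = 1 - z
  coefficient of dx ∧ dz: ∂f_3/∂x - ∂f_1/∂z = ∂(z*(-x + y))/∂x - ∂(-3)/∂z = -z
  coefficient of dy ∧ dz: ∂f_3/∂y - ∂f_2/∂z = ∂(z*(-x + y))/∂y - ∂(-x*z + x - 3*y^2)/∂z = x + z
Assembling: d(omega) = (1 - z) dx ∧ dy + (-z) dx ∧ dz + (x + z) dy ∧ dz.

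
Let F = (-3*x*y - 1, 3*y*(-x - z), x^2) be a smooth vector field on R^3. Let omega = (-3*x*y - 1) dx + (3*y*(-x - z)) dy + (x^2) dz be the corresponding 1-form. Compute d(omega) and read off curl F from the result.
d(omega) = (3*y) dy ∧ dz + (-2*x) dz ∧ dx + (3*x - 3*y) dx ∧ dy; curl F = (3*y, -2*x, 3*x - 3*y)

d omega = sum_{i<j} (∂f_j/∂x_i - ∂f_i/∂x_j) dx_i ∧ dx_j. Under the identification (dy ∧ dz, dz ∧ dx, dx ∧ dy) ↔ (e_x, e_y, e_z), the coefficients are exactly the components of curl F. Compute:
  ∂R/∂y - ∂Q/∂z = (0) - (-3*y) = 3*y
  ∂P/∂z - ∂R/∂x = (0) - (2*x) = -2*x
  ∂Q/∂x - ∂P/∂y = (-3*y) - (-3*x) = 3*x - 3*y.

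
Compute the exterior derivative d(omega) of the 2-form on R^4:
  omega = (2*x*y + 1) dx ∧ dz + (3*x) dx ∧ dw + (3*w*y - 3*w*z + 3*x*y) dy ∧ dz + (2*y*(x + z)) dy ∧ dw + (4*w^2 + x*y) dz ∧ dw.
d(omega) = (-2*x + 3*y) dx ∧ dy ∧ dz + (x + y - 3*z) dy ∧ dz ∧ dw + (2*y) dx ∧ dy ∧ dw + (y) dx ∧ dz ∧ dw

For a 2-form omega = sum_{i<j} g_{ij} dx_i ∧ dx_j, the exterior derivative is
  d(omega) = sum_{i<j} d(g_{ij}) ∧ dx_i ∧ dx_j = sum_{i<j, k} (∂g_{ij}/∂x_k) dx_k ∧ dx_i ∧ dx_j.
Expand each term, using dx_k ∧ dx_i ∧ dx_j = sgn(permutation) dx_{(a)} ∧ dx_{(b)} ∧ dx_{(c)} with (a < b < c) sorted:
  d(2*x*y + 1) includes (∂/∂y)(2*x*y + 1) dy = (2*x) dy, which multiplied by dx ∧ dz gives (-2*x) dx ∧ dy ∧ dz
  d(3*w*y - 3*w*z + 3*x*y) includes (∂/∂x)(3*w*y - 3*w*z + 3*x*y) dx = (3*y) dx, which multiplied by dy ∧ dz gives (3*y) dx ∧ dy ∧ dz
  d(3*w*y - 3*w*z + 3*x*y) includes (∂/∂w)(3*w*y - 3*w*z + 3*x*y) dw = (3*y - 3*z) dw, which multiplied by dy ∧ dz gives (3*y - 3*z) dy ∧ dz ∧ dw
  d(2*y*(x + z)) includes (∂/∂x)(2*y*(x + z)) dx = (2*y) dx, which multiplied by dy ∧ dw gives (2*y) dx ∧ dy ∧ dw
  d(2*y*(x + z)) includes (∂/∂z)(2*y*(x + z)) dz = (2*y) dz, which multiplied by dy ∧ dw gives (-2*y) dy ∧ dz ∧ dw
  d(4*w^2 + x*y) includes (∂/∂x)(4*w^2 + x*y) dx = (y) dx, which multiplied by dz ∧ dw gives (y) dx ∧ dz ∧ dw
  d(4*w^2 + x*y) includes (∂/∂y)(4*w^2 + x*y) dy = (x) dy, which multiplied by dz ∧ dw gives (x) dy ∧ dz ∧ dw
Collecting like 3-forms: d(omega) = (-2*x + 3*y) dx ∧ dy ∧ dz + (x + y - 3*z) dy ∧ dz ∧ dw + (2*y) dx ∧ dy ∧ dw + (y) dx ∧ dz ∧ dw.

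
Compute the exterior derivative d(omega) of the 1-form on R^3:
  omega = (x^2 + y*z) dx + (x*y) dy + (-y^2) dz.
d(omega) = (y - z) dx ∧ dy + (-y) dx ∧ dz + (-2*y) dy ∧ dz

For a 1-form omega = sum_i f_i dx_i, the exterior derivative is
  d(omega) = sum_{i < j} (∂f_j/∂x_i - ∂f_i/∂x_j) dx_i ∧ dx_j.
  coefficient of dx ∧ dy: ∂f_2/∂x - ∂f_1/∂y = ∂(x*y)/∂x - ∂(x^2 + y*z)/∂y = y - z
  coefficient of dx ∧ dz: ∂f_3/∂x - ∂f_1/∂z = ∂(-y^2)/∂x - ∂(x^2 + y*z)/∂z = -y
  coefficient of dy ∧ dz: ∂f_3/∂y - ∂f_2/∂z = ∂(-y^2)/∂y - ∂(x*y)/∂z = -2*y
Assembling: d(omega) = (y - z) dx ∧ dy + (-y) dx ∧ dz + (-2*y) dy ∧ dz.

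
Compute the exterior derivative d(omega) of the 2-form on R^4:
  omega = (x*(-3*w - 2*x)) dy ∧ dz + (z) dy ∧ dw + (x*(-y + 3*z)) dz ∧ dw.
d(omega) = (-3*w - 4*x) dx ∧ dy ∧ dz + (-4*x - 1) dy ∧ dz ∧ dw + (-y + 3*z) dx ∧ dz ∧ dw

For a 2-form omega = sum_{i<j} g_{ij} dx_i ∧ dx_j, the exterior derivative is
  d(omega) = sum_{i<j} d(g_{ij}) ∧ dx_i ∧ dx_j = sum_{i<j, k} (∂g_{ij}/∂x_k) dx_k ∧ dx_i ∧ dx_j.
Expand each term, using dx_k ∧ dx_i ∧ dx_j = sgn(permutation) dx_{(a)} ∧ dx_{(b)} ∧ dx_{(c)} with (a < b < c) sorted:
  d(x*(-3*w - 2*x)) includes (∂/∂x)(x*(-3*w - 2*x)) dx = (-3*w - 4*x) dx, which multiplied by dy ∧ dz gives (-3*w - 4*x) dx ∧ dy ∧ dz
  d(x*(-3*w - 2*x)) includes (∂/∂w)(x*(-3*w - 2*x)) dw = (-3*x) dw, which multiplied by dy ∧ dz gives (-3*x) dy ∧ dz ∧ dw
  d(z) includes (∂/∂z)(z) dz = (1) dz, which multiplied by dy ∧ dw gives (-1) dy ∧ dz ∧ dw
  d(x*(-y + 3*z)) includes (∂/∂x)(x*(-y + 3*z)) dx = (-y + 3*z) dx, which multiplied by dz ∧ dw gives (-y + 3*z) dx ∧ dz ∧ dw
  d(x*(-y + 3*z)) includes (∂/∂y)(x*(-y + 3*z)) dy = (-x) dy, which multiplied by dz ∧ dw gives (-x) dy ∧ dz ∧ dw
Collecting like 3-forms: d(omega) = (-3*w - 4*x) dx ∧ dy ∧ dz + (-4*x - 1) dy ∧ dz ∧ dw + (-y + 3*z) dx ∧ dz ∧ dw.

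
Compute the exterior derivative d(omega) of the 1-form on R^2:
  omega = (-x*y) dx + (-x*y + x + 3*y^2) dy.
d(omega) = (x - y + 1) dx ∧ dy

For a 1-form omega = sum_i f_i dx_i, the exterior derivative is
  d(omega) = sum_{i < j} (∂f_j/∂x_i - ∂f_i/∂x_j) dx_i ∧ dx_j.
  coefficient of dx ∧ dy: ∂f_2/∂x - ∂f_1/∂y = ∂(-x*y + x + 3*y^2)/∂x - ∂(-x*y)/∂y = x - y + 1
Assembling: d(omega) = (x - y + 1) dx ∧ dy.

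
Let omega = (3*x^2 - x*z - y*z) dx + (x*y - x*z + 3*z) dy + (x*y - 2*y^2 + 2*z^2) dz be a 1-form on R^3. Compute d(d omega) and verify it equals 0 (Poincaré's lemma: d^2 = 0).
d(d omega) = 0

Step 1: d omega = sum_{i<j} (∂f_j/∂x_i - ∂f_i/∂x_j) dx_i ∧ dx_j:
  coeff of dx ∧ dy: y
  coeff of dx ∧ dz: x + 2*y
  coeff of dy ∧ dz: 2*x - 4*y - 3
Step 2: Apply d again to each 2-form coefficient. The only possible 3-form in R^3 is dx ∧ dy ∧ dz, with coefficient
  ∂(coeff of dy∧dz)/∂x - ∂(coeff of dx∧dz)/∂y + ∂(coeff of dx∧dy)/∂z
  = ∂/∂x (2*x - 4*y - 3) - ∂/∂y (x + 2*y) + ∂/∂z (y).
Each of these terms simplifies to sums of mixed partials that cancel in pairs. The result is 0 (by equality of mixed partials for smooth functions — Schwarz / Clairaut).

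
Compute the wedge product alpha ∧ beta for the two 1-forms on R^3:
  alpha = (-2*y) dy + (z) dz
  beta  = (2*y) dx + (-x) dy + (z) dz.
alpha ∧ beta = (4*y^2) dx ∧ dy + (z*(x - 2*y)) dy ∧ dz + (-2*y*z) dx ∧ dz

Distribute the wedge, using dx_i ∧ dx_j = -dx_j ∧ dx_i and dx_i ∧ dx_i = 0. For each pair (i, j) with i < j, the coefficient of dx_i ∧ dx_j in alpha ∧ beta is (alpha_i * beta_j - alpha_j * beta_i). Collecting: alpha ∧ beta = (4*y^2) dx ∧ dy + (z*(x - 2*y)) dy ∧ dz + (-2*y*z) dx ∧ dz.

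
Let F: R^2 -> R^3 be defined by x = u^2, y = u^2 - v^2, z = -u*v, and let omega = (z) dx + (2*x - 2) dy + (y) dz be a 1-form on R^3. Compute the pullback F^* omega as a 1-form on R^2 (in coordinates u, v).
F^* omega = (4*u^3 - 3*u^2*v - 4*u + v^3) du + (-u^3 - 4*u^2*v + u*v^2 + 4*v) dv

Using F^*(f dg) = (f ∘ F) d(g ∘ F), substitute each coordinate x_i by F_i(u, v) in f_i, and replace dx_i by d F_i = (∂F_i/∂u) du + (∂F_i/∂v) dv.
  For the x component: f_1(F) = -u*v; d F_1 = (2*u) du + (0) dv
  For the y component: f_2(F) = 2*u^2 - 2; d F_2 = (2*u) du + (-2*v) dv
  For the z component: f_3(F) = u^2 - v^2; d F_3 = (-v) du + (-u) dv
Combining and collecting du, dv coefficients:
  coeff of du: 4*u^3 - 3*u^2*v - 4*u + v^3
  coeff of dv: -u^3 - 4*u^2*v + u*v^2 + 4*v
F^* omega = (4*u^3 - 3*u^2*v - 4*u + v^3) du + (-u^3 - 4*u^2*v + u*v^2 + 4*v) dv.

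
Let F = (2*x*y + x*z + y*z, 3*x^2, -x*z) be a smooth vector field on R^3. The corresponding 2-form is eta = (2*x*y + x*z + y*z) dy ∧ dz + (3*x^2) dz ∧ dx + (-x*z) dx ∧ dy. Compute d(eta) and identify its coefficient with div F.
d(eta) = (-x + 2*y + z) dx ∧ dy ∧ dz; div F = -x + 2*y + z

For a 2-form in R^3 of the form above, applying d gives a 3-form with coefficient ∂P/∂x + ∂Q/∂y + ∂R/∂z:
  ∂P/∂x = 2*y + z
  ∂Q/∂y = 0
  ∂R/∂z = -x
Sum = -x + 2*y + z, which is exactly div F.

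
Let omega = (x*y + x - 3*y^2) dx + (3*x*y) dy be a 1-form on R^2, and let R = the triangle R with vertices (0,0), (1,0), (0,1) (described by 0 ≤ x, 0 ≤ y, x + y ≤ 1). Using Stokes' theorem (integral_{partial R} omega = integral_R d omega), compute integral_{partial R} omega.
integral_(partial R) omega = 4/3

Stokes: integral_partial_R omega = integral_R d omega with d omega = (∂Q/∂x - ∂P/∂y) dx ∧ dy.
  ∂Q/∂x = 3*y
  ∂P/∂y = x - 6*y
  integrand = ∂Q/∂x - ∂P/∂y = -x + 9*y.
Integrating over R: integral_0^1 integral_0^{1-x} (-x + 9*y) dy dx = 4/3.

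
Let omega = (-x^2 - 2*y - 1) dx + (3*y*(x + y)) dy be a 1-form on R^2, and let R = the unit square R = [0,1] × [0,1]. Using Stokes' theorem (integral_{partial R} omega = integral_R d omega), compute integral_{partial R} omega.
integral_(partial R) omega = 7/2

Stokes: integral_partial_R omega = integral_R d omega with d omega = (∂Q/∂x - ∂P/∂y) dx ∧ dy.
  ∂Q/∂x = 3*y
  ∂P/∂y = -2
  integrand = ∂Q/∂x - ∂P/∂y = 3*y + 2.
Integrating over R: integral_0^1 integral_0^1 (3*y + 2) dx dy = 7/2.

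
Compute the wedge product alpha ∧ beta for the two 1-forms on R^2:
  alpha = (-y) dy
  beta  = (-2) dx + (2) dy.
alpha ∧ beta = (-2*y) dx ∧ dy

Distribute the wedge, using dx_i ∧ dx_j = -dx_j ∧ dx_i and dx_i ∧ dx_i = 0. For each pair (i, j) with i < j, the coefficient of dx_i ∧ dx_j in alpha ∧ beta is (alpha_i * beta_j - alpha_j * beta_i). Collecting: alpha ∧ beta = (-2*y) dx ∧ dy.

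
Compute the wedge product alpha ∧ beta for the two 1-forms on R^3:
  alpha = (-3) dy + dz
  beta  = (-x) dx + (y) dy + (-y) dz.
alpha ∧ beta = (-3*x) dx ∧ dy + (2*y) dy ∧ dz + (x) dx ∧ dz

Distribute the wedge, using dx_i ∧ dx_j = -dx_j ∧ dx_i and dx_i ∧ dx_i = 0. For each pair (i, j) with i < j, the coefficient of dx_i ∧ dx_j in alpha ∧ beta is (alpha_i * beta_j - alpha_j * beta_i). Collecting: alpha ∧ beta = (-3*x) dx ∧ dy + (2*y) dy ∧ dz + (x) dx ∧ dz.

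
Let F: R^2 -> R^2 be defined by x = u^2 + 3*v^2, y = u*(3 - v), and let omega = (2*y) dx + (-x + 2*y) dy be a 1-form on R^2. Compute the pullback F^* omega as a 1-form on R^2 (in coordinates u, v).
F^* omega = (-3*u^2*v + 9*u^2 + 2*u*v^2 - 12*u*v + 18*u + 3*v^3 - 9*v^2) du + (u*(u^2 + 2*u*v - 6*u - 9*v^2 + 36*v)) dv

Using F^*(f dg) = (f ∘ F) d(g ∘ F), substitute each coordinate x_i by F_i(u, v) in f_i, and replace dx_i by d F_i = (∂F_i/∂u) du + (∂F_i/∂v) dv.
  For the x component: f_1(F) = 2*u*(3 - v); d F_1 = (2*u) du + (6*v) dv
  For the y component: f_2(F) = -u^2 - 2*u*v + 6*u - 3*v^2; d F_2 = (3 - v) du + (-u) dv
Combining and collecting du, dv coefficients:
  coeff of du: -3*u^2*v + 9*u^2 + 2*u*v^2 - 12*u*v + 18*u + 3*v^3 - 9*v^2
  coeff of dv: u*(u^2 + 2*u*v - 6*u - 9*v^2 + 36*v)
F^* omega = (-3*u^2*v + 9*u^2 + 2*u*v^2 - 12*u*v + 18*u + 3*v^3 - 9*v^2) du + (u*(u^2 + 2*u*v - 6*u - 9*v^2 + 36*v)) dv.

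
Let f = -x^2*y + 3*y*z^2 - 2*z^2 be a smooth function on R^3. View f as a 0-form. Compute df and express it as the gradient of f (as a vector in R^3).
df = (-2*x*y) dx + (-x^2 + 3*z^2) dy + (2*z*(3*y - 2)) dz; grad f = (-2*x*y, -x^2 + 3*z^2, 2*z*(3*y - 2))

For a 0-form f, d f = (∂f/∂x) dx + (∂f/∂y) dy + (∂f/∂z) dz. The components of the vector representation are exactly the entries of grad f in Cartesian coordinates:
  ∂f/∂x = -2*x*y
  ∂f/∂y = -x^2 + 3*z^2
  ∂f/∂z = 2*z*(3*y - 2).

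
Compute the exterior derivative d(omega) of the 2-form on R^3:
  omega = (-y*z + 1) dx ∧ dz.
d(omega) = (z) dx ∧ dy ∧ dz

For a 2-form omega = sum_{i<j} g_{ij} dx_i ∧ dx_j, the exterior derivative is
  d(omega) = sum_{i<j} d(g_{ij}) ∧ dx_i ∧ dx_j = sum_{i<j, k} (∂g_{ij}/∂x_k) dx_k ∧ dx_i ∧ dx_j.
Expand each term, using dx_k ∧ dx_i ∧ dx_j = sgn(permutation) dx_{(a)} ∧ dx_{(b)} ∧ dx_{(c)} with (a < b < c) sorted:
  d(-y*z + 1) includes (∂/∂y)(-y*z + 1) dy = (-z) dy, which multiplied by dx ∧ dz gives (z) dx ∧ dy ∧ dz
Collecting like 3-forms: d(omega) = (z) dx ∧ dy ∧ dz.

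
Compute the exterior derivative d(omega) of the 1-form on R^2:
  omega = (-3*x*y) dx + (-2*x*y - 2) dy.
d(omega) = (3*x - 2*y) dx ∧ dy

For a 1-form omega = sum_i f_i dx_i, the exterior derivative is
  d(omega) = sum_{i < j} (∂f_j/∂x_i - ∂f_i/∂x_j) dx_i ∧ dx_j.
  coefficient of dx ∧ dy: ∂f_2/∂x - ∂f_1/∂y = ∂(-2*x*y - 2)/∂x - ∂(-3*x*y)/∂y = 3*x - 2*y
Assembling: d(omega) = (3*x - 2*y) dx ∧ dy.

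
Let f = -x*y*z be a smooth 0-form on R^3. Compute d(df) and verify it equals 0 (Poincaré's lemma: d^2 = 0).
d(df) = 0

Step 1: df = sum_i (∂f/∂x_i) dx_i = (-y*z) dx + (-x*z) dy + (-x*y) dz.
Step 2: Apply d again. Using the 1-form formula, the coefficient of dx ∧ dy in d(df) is ∂^2 f/∂x ∂y - ∂^2 f/∂y ∂x = (-z) - (-z) = 0 (equality of mixed partials for smooth f).
Similarly for dx ∧ dz and dy ∧ dz — all coefficients vanish. So d(df) = 0.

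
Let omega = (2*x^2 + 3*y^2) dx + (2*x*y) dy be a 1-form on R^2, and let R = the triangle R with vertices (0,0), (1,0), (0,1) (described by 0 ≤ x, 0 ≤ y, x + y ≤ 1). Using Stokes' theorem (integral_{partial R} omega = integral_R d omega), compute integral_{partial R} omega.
integral_(partial R) omega = -2/3

Stokes: integral_partial_R omega = integral_R d omega with d omega = (∂Q/∂x - ∂P/∂y) dx ∧ dy.
  ∂Q/∂x = 2*y
  ∂P/∂y = 6*y
  integrand = ∂Q/∂x - ∂P/∂y = -4*y.
Integrating over R: integral_0^1 integral_0^{1-x} (-4*y) dy dx = -2/3.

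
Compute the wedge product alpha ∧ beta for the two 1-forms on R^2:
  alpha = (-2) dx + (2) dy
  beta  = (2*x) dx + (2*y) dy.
alpha ∧ beta = (-4*x - 4*y) dx ∧ dy

Distribute the wedge, using dx_i ∧ dx_j = -dx_j ∧ dx_i and dx_i ∧ dx_i = 0. For each pair (i, j) with i < j, the coefficient of dx_i ∧ dx_j in alpha ∧ beta is (alpha_i * beta_j - alpha_j * beta_i). Collecting: alpha ∧ beta = (-4*x - 4*y) dx ∧ dy.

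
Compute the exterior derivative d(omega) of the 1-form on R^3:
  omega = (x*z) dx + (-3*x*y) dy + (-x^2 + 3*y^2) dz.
d(omega) = (-3*y) dx ∧ dy + (-3*x) dx ∧ dz + (6*y) dy ∧ dz

For a 1-form omega = sum_i f_i dx_i, the exterior derivative is
  d(omega) = sum_{i < j} (∂f_j/∂x_i - ∂f_i/∂x_j) dx_i ∧ dx_j.
  coefficient of dx ∧ dy: ∂f_2/∂x - ∂f_1/∂y = ∂(-3*x*y)/∂x - ∂(x*z)/∂y = -3*y
  coefficient of dx ∧ dz: ∂f_3/∂x - ∂f_1/∂z = ∂(-x^2 + 3*y^2)/∂x - ∂(x*z)/∂z = -3*x
  coefficient of dy ∧ dz: ∂f_3/∂y - ∂f_2/∂z = ∂(-x^2 + 3*y^2)/∂y - ∂(-3*x*y)/∂z = 6*y
Assembling: d(omega) = (-3*y) dx ∧ dy + (-3*x) dx ∧ dz + (6*y) dy ∧ dz.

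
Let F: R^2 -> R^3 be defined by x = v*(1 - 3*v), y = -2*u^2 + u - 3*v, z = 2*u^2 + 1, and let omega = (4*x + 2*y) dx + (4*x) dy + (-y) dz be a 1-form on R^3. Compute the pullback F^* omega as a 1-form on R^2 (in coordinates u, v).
F^* omega = (8*u^3 - 4*u^2 + 48*u*v^2 - 4*u*v - 12*v^2 + 4*v) du + (24*u^2*v - 4*u^2 - 12*u*v + 2*u + 72*v^3 + 36*v^2 - 14*v) dv

Using F^*(f dg) = (f ∘ F) d(g ∘ F), substitute each coordinate x_i by F_i(u, v) in f_i, and replace dx_i by d F_i = (∂F_i/∂u) du + (∂F_i/∂v) dv.
  For the x component: f_1(F) = -4*u^2 + 2*u - 12*v^2 - 2*v; d F_1 = (0) du + (1 - 6*v) dv
  For the y component: f_2(F) = 4*v*(1 - 3*v); d F_2 = (1 - 4*u) du + (-3) dv
  For the z component: f_3(F) = 2*u^2 - u + 3*v; d F_3 = (4*u) du + (0) dv
Combining and collecting du, dv coefficients:
  coeff of du: 8*u^3 - 4*u^2 + 48*u*v^2 - 4*u*v - 12*v^2 + 4*v
  coeff of dv: 24*u^2*v - 4*u^2 - 12*u*v + 2*u + 72*v^3 + 36*v^2 - 14*v
F^* omega = (8*u^3 - 4*u^2 + 48*u*v^2 - 4*u*v - 12*v^2 + 4*v) du + (24*u^2*v - 4*u^2 - 12*u*v + 2*u + 72*v^3 + 36*v^2 - 14*v) dv.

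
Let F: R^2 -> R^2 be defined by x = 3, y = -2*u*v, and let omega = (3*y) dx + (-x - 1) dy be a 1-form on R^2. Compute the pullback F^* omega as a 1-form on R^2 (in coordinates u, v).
F^* omega = (8*v) du + (8*u) dv

Using F^*(f dg) = (f ∘ F) d(g ∘ F), substitute each coordinate x_i by F_i(u, v) in f_i, and replace dx_i by d F_i = (∂F_i/∂u) du + (∂F_i/∂v) dv.
  For the x component: f_1(F) = -6*u*v; d F_1 = (0) du + (0) dv
  For the y component: f_2(F) = -4; d F_2 = (-2*v) du + (-2*u) dv
Combining and collecting du, dv coefficients:
  coeff of du: 8*v
  coeff of dv: 8*u
F^* omega = (8*v) du + (8*u) dv.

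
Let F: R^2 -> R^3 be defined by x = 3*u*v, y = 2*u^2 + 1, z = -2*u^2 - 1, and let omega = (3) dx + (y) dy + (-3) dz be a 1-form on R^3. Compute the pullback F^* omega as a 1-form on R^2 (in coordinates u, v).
F^* omega = (8*u^3 + 16*u + 9*v) du + (9*u) dv

Using F^*(f dg) = (f ∘ F) d(g ∘ F), substitute each coordinate x_i by F_i(u, v) in f_i, and replace dx_i by d F_i = (∂F_i/∂u) du + (∂F_i/∂v) dv.
  For the x component: f_1(F) = 3; d F_1 = (3*v) du + (3*u) dv
  For the y component: f_2(F) = 2*u^2 + 1; d F_2 = (4*u) du + (0) dv
  For the z component: f_3(F) = -3; d F_3 = (-4*u) du + (0) dv
Combining and collecting du, dv coefficients:
  coeff of du: 8*u^3 + 16*u + 9*v
  coeff of dv: 9*u
F^* omega = (8*u^3 + 16*u + 9*v) du + (9*u) dv.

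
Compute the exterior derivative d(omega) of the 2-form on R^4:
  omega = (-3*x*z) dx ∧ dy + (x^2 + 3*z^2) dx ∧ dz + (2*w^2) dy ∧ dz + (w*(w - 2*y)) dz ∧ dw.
d(omega) = (-3*x) dx ∧ dy ∧ dz + (2*w) dy ∧ dz ∧ dw

For a 2-form omega = sum_{i<j} g_{ij} dx_i ∧ dx_j, the exterior derivative is
  d(omega) = sum_{i<j} d(g_{ij}) ∧ dx_i ∧ dx_j = sum_{i<j, k} (∂g_{ij}/∂x_k) dx_k ∧ dx_i ∧ dx_j.
Expand each term, using dx_k ∧ dx_i ∧ dx_j = sgn(permutation) dx_{(a)} ∧ dx_{(b)} ∧ dx_{(c)} with (a < b < c) sorted:
  d(-3*x*z) includes (∂/∂z)(-3*x*z) dz = (-3*x) dz, which multiplied by dx ∧ dy gives (-3*x) dx ∧ dy ∧ dz
  d(2*w^2) includes (∂/∂w)(2*w^2) dw = (4*w) dw, which multiplied by dy ∧ dz gives (4*w) dy ∧ dz ∧ dw
  d(w*(w - 2*y)) includes (∂/∂y)(w*(w - 2*y)) dy = (-2*w) dy, which multiplied by dz ∧ dw gives (-2*w) dy ∧ dz ∧ dw
Collecting like 3-forms: d(omega) = (-3*x) dx ∧ dy ∧ dz + (2*w) dy ∧ dz ∧ dw.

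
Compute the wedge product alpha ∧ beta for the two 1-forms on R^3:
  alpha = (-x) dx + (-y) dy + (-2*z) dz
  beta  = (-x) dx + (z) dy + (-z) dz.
alpha ∧ beta = (-x*(y + z)) dx ∧ dy + (-x*z) dx ∧ dz + (z*(y + 2*z)) dy ∧ dz

Distribute the wedge, using dx_i ∧ dx_j = -dx_j ∧ dx_i and dx_i ∧ dx_i = 0. For each pair (i, j) with i < j, the coefficient of dx_i ∧ dx_j in alpha ∧ beta is (alpha_i * beta_j - alpha_j * beta_i). Collecting: alpha ∧ beta = (-x*(y + z)) dx ∧ dy + (-x*z) dx ∧ dz + (z*(y + 2*z)) dy ∧ dz.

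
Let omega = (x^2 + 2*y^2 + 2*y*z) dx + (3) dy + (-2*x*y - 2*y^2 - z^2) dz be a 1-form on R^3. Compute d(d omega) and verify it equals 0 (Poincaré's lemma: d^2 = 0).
d(d omega) = 0

Step 1: d omega = sum_{i<j} (∂f_j/∂x_i - ∂f_i/∂x_j) dx_i ∧ dx_j:
  coeff of dx ∧ dy: -4*y - 2*z
  coeff of dx ∧ dz: -4*y
  coeff of dy ∧ dz: -2*x - 4*y
Step 2: Apply d again to each 2-form coefficient. The only possible 3-form in R^3 is dx ∧ dy ∧ dz, with coefficient
  ∂(coeff of dy∧dz)/∂x - ∂(coeff of dx∧dz)/∂y + ∂(coeff of dx∧dy)/∂z
  = ∂/∂x (-2*x - 4*y) - ∂/∂y (-4*y) + ∂/∂z (-4*y - 2*z).
Each of these terms simplifies to sums of mixed partials that cancel in pairs. The result is 0 (by equality of mixed partials for smooth functions — Schwarz / Clairaut).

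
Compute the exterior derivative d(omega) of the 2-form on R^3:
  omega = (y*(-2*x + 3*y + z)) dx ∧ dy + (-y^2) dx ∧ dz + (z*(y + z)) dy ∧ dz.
d(omega) = (3*y) dx ∧ dy ∧ dz

For a 2-form omega = sum_{i<j} g_{ij} dx_i ∧ dx_j, the exterior derivative is
  d(omega) = sum_{i<j} d(g_{ij}) ∧ dx_i ∧ dx_j = sum_{i<j, k} (∂g_{ij}/∂x_k) dx_k ∧ dx_i ∧ dx_j.
Expand each term, using dx_k ∧ dx_i ∧ dx_j = sgn(permutation) dx_{(a)} ∧ dx_{(b)} ∧ dx_{(c)} with (a < b < c) sorted:
  d(y*(-2*x + 3*y + z)) includes (∂/∂z)(y*(-2*x + 3*y + z)) dz = (y) dz, which multiplied by dx ∧ dy gives (y) dx ∧ dy ∧ dz
  d(-y^2) includes (∂/∂y)(-y^2) dy = (-2*y) dy, which multiplied by dx ∧ dz gives (2*y) dx ∧ dy ∧ dz
Collecting like 3-forms: d(omega) = (3*y) dx ∧ dy ∧ dz.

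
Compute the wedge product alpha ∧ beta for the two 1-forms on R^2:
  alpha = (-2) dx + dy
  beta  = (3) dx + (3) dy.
alpha ∧ beta = (-9) dx ∧ dy

Distribute the wedge, using dx_i ∧ dx_j = -dx_j ∧ dx_i and dx_i ∧ dx_i = 0. For each pair (i, j) with i < j, the coefficient of dx_i ∧ dx_j in alpha ∧ beta is (alpha_i * beta_j - alpha_j * beta_i). Collecting: alpha ∧ beta = (-9) dx ∧ dy.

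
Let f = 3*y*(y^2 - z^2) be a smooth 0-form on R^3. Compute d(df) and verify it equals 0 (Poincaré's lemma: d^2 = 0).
d(df) = 0

Step 1: df = sum_i (∂f/∂x_i) dx_i = (0) dx + (9*y^2 - 3*z^2) dy + (-6*y*z) dz.
Step 2: Apply d again. Using the 1-form formula, the coefficient of dx ∧ dy in d(df) is ∂^2 f/∂x ∂y - ∂^2 f/∂y ∂x = (0) - (0) = 0 (equality of mixed partials for smooth f).
Similarly for dx ∧ dz and dy ∧ dz — all coefficients vanish. So d(df) = 0.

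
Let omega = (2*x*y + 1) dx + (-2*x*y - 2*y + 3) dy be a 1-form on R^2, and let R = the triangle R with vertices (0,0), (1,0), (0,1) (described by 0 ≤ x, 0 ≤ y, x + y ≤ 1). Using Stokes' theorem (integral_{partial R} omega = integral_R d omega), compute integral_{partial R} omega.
integral_(partial R) omega = -2/3

Stokes: integral_partial_R omega = integral_R d omega with d omega = (∂Q/∂x - ∂P/∂y) dx ∧ dy.
  ∂Q/∂x = -2*y
  ∂P/∂y = 2*x
  integrand = ∂Q/∂x - ∂P/∂y = -2*x - 2*y.
Integrating over R: integral_0^1 integral_0^{1-x} (-2*x - 2*y) dy dx = -2/3.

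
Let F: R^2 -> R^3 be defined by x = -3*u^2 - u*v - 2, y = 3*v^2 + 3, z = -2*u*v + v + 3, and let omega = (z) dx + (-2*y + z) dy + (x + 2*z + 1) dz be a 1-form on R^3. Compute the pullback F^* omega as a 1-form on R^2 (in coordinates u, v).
F^* omega = (18*u^2*v + 12*u*v^2 - 6*u*v - 18*u - 5*v^2 - 13*v) du + (6*u^3 + 12*u^2*v - 3*u^2 - 12*u*v^2 - 10*u*v - 13*u - 36*v^3 + 6*v^2 - 16*v + 5) dv

Using F^*(f dg) = (f ∘ F) d(g ∘ F), substitute each coordinate x_i by F_i(u, v) in f_i, and replace dx_i by d F_i = (∂F_i/∂u) du + (∂F_i/∂v) dv.
  For the x component: f_1(F) = -2*u*v + v + 3; d F_1 = (-6*u - v) du + (-u) dv
  For the y component: f_2(F) = -2*u*v - 6*v^2 + v - 3; d F_2 = (0) du + (6*v) dv
  For the z component: f_3(F) = -3*u^2 - 5*u*v + 2*v + 5; d F_3 = (-2*v) du + (1 - 2*u) dv
Combining and collecting du, dv coefficients:
  coeff of du: 18*u^2*v + 12*u*v^2 - 6*u*v - 18*u - 5*v^2 - 13*v
  coeff of dv: 6*u^3 + 12*u^2*v - 3*u^2 - 12*u*v^2 - 10*u*v - 13*u - 36*v^3 + 6*v^2 - 16*v + 5
F^* omega = (18*u^2*v + 12*u*v^2 - 6*u*v - 18*u - 5*v^2 - 13*v) du + (6*u^3 + 12*u^2*v - 3*u^2 - 12*u*v^2 - 10*u*v - 13*u - 36*v^3 + 6*v^2 - 16*v + 5) dv.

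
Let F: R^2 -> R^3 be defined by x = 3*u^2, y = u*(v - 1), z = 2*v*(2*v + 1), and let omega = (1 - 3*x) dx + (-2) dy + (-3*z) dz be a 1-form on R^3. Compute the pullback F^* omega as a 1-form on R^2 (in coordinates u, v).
F^* omega = (-54*u^3 + 6*u - 2*v + 2) du + (-2*u - 96*v^3 - 72*v^2 - 12*v) dv

Using F^*(f dg) = (f ∘ F) d(g ∘ F), substitute each coordinate x_i by F_i(u, v) in f_i, and replace dx_i by d F_i = (∂F_i/∂u) du + (∂F_i/∂v) dv.
  For the x component: f_1(F) = 1 - 9*u^2; d F_1 = (6*u) du + (0) dv
  For the y component: f_2(F) = -2; d F_2 = (v - 1) du + (u) dv
  For the z component: f_3(F) = 6*v*(-2*v - 1); d F_3 = (0) du + (8*v + 2) dv
Combining and collecting du, dv coefficients:
  coeff of du: -54*u^3 + 6*u - 2*v + 2
  coeff of dv: -2*u - 96*v^3 - 72*v^2 - 12*v
F^* omega = (-54*u^3 + 6*u - 2*v + 2) du + (-2*u - 96*v^3 - 72*v^2 - 12*v) dv.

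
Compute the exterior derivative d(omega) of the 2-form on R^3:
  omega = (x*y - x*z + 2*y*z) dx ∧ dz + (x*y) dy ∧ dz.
d(omega) = (-x + y - 2*z) dx ∧ dy ∧ dz

For a 2-form omega = sum_{i<j} g_{ij} dx_i ∧ dx_j, the exterior derivative is
  d(omega) = sum_{i<j} d(g_{ij}) ∧ dx_i ∧ dx_j = sum_{i<j, k} (∂g_{ij}/∂x_k) dx_k ∧ dx_i ∧ dx_j.
Expand each term, using dx_k ∧ dx_i ∧ dx_j = sgn(permutation) dx_{(a)} ∧ dx_{(b)} ∧ dx_{(c)} with (a < b < c) sorted:
  d(x*y - x*z + 2*y*z) includes (∂/∂y)(x*y - x*z + 2*y*z) dy = (x + 2*z) dy, which multiplied by dx ∧ dz gives (-x - 2*z) dx ∧ dy ∧ dz
  d(x*y) includes (∂/∂x)(x*y) dx = (y) dx, which multiplied by dy ∧ dz gives (y) dx ∧ dy ∧ dz
Collecting like 3-forms: d(omega) = (-x + y - 2*z) dx ∧ dy ∧ dz.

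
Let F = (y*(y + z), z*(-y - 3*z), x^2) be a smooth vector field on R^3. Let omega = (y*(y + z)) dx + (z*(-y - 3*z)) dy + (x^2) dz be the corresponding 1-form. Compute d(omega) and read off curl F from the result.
d(omega) = (y + 6*z) dy ∧ dz + (-2*x + y) dz ∧ dx + (-2*y - z) dx ∧ dy; curl F = (y + 6*z, -2*x + y, -2*y - z)

d omega = sum_{i<j} (∂f_j/∂x_i - ∂f_i/∂x_j) dx_i ∧ dx_j. Under the identification (dy ∧ dz, dz ∧ dx, dx ∧ dy) ↔ (e_x, e_y, e_z), the coefficients are exactly the components of curl F. Compute:
  ∂R/∂y - ∂Q/∂z = (0) - (-y - 6*z) = y + 6*z
  ∂P/∂z - ∂R/∂x = (y) - (2*x) = -2*x + y
  ∂Q/∂x - ∂P/∂y = (0) - (2*y + z) = -2*y - z.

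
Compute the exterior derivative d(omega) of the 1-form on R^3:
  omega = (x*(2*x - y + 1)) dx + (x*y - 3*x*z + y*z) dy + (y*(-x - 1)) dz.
d(omega) = (x + y - 3*z) dx ∧ dy + (-y) dx ∧ dz + (2*x - y - 1) dy ∧ dz

For a 1-form omega = sum_i f_i dx_i, the exterior derivative is
  d(omega) = sum_{i < j} (∂f_j/∂x_i - ∂f_i/∂x_j) dx_i ∧ dx_j.
  coefficient of dx ∧ dy: ∂f_2/∂x - ∂f_1/∂y = ∂(x*y - 3*x*z + y*z)/∂x - ∂(x*(2*x - y + 1))/∂y = x + y - 3*z
  coefficient of dx ∧ dz: ∂f_3/∂x - ∂f_1/∂z = ∂(y*(-x - 1))/∂x - ∂(x*(2*x - y + 1))/∂z = -y
  coefficient of dy ∧ dz: ∂f_3/∂y - ∂f_2/∂z = ∂(y*(-x - 1))/∂y - ∂(x*y - 3*x*z + y*z)/∂z = 2*x - y - 1
Assembling: d(omega) = (x + y - 3*z) dx ∧ dy + (-y) dx ∧ dz + (2*x - y - 1) dy ∧ dz.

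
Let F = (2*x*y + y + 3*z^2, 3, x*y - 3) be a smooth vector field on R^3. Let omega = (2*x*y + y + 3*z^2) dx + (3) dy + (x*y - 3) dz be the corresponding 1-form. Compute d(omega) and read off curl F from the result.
d(omega) = (x) dy ∧ dz + (-y + 6*z) dz ∧ dx + (-2*x - 1) dx ∧ dy; curl F = (x, -y + 6*z, -2*x - 1)

d omega = sum_{i<j} (∂f_j/∂x_i - ∂f_i/∂x_j) dx_i ∧ dx_j. Under the identification (dy ∧ dz, dz ∧ dx, dx ∧ dy) ↔ (e_x, e_y, e_z), the coefficients are exactly the components of curl F. Compute:
  ∂R/∂y - ∂Q/∂z = (x) - (0) = x
  ∂P/∂z - ∂R/∂x = (6*z) - (y) = -y + 6*z
  ∂Q/∂x - ∂P/∂y = (0) - (2*x + 1) = -2*x - 1.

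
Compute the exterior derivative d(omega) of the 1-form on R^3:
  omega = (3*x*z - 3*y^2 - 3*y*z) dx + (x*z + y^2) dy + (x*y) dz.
d(omega) = (6*y + 4*z) dx ∧ dy + (-3*x + 4*y) dx ∧ dz

For a 1-form omega = sum_i f_i dx_i, the exterior derivative is
  d(omega) = sum_{i < j} (∂f_j/∂x_i - ∂f_i/∂x_j) dx_i ∧ dx_j.
  coefficient of dx ∧ dy: ∂f_2/∂x - ∂f_1/∂y = ∂(x*z + y^2)/∂x - ∂(3*x*z - 3*y^2 - 3*y*z)/∂y = 6*y + 4*z
  coefficient of dx ∧ dz: ∂f_3/∂x - ∂f_1/∂z = ∂(x*y)/∂x - ∂(3*x*z - 3*y^2 - 3*y*z)/∂z = -3*x + 4*y
Assembling: d(omega) = (6*y + 4*z) dx ∧ dy + (-3*x + 4*y) dx ∧ dz.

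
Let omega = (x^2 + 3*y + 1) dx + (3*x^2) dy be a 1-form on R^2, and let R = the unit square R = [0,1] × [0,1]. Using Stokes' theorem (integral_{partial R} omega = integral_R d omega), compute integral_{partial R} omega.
integral_(partial R) omega = 0

Stokes: integral_partial_R omega = integral_R d omega with d omega = (∂Q/∂x - ∂P/∂y) dx ∧ dy.
  ∂Q/∂x = 6*x
  ∂P/∂y = 3
  integrand = ∂Q/∂x - ∂P/∂y = 6*x - 3.
Integrating over R: integral_0^1 integral_0^1 (6*x - 3) dx dy = 0.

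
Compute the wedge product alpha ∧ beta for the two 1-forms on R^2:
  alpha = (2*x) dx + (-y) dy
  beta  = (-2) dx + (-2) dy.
alpha ∧ beta = (-4*x - 2*y) dx ∧ dy

Distribute the wedge, using dx_i ∧ dx_j = -dx_j ∧ dx_i and dx_i ∧ dx_i = 0. For each pair (i, j) with i < j, the coefficient of dx_i ∧ dx_j in alpha ∧ beta is (alpha_i * beta_j - alpha_j * beta_i). Collecting: alpha ∧ beta = (-4*x - 2*y) dx ∧ dy.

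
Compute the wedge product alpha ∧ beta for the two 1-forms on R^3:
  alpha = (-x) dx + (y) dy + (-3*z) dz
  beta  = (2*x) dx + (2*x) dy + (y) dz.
alpha ∧ beta = (-2*x*(x + y)) dx ∧ dy + (x*(-y + 6*z)) dx ∧ dz + (6*x*z + y^2) dy ∧ dz

Distribute the wedge, using dx_i ∧ dx_j = -dx_j ∧ dx_i and dx_i ∧ dx_i = 0. For each pair (i, j) with i < j, the coefficient of dx_i ∧ dx_j in alpha ∧ beta is (alpha_i * beta_j - alpha_j * beta_i). Collecting: alpha ∧ beta = (-2*x*(x + y)) dx ∧ dy + (x*(-y + 6*z)) dx ∧ dz + (6*x*z + y^2) dy ∧ dz.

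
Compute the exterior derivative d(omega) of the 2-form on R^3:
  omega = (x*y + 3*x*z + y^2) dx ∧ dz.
d(omega) = (-x - 2*y) dx ∧ dy ∧ dz

For a 2-form omega = sum_{i<j} g_{ij} dx_i ∧ dx_j, the exterior derivative is
  d(omega) = sum_{i<j} d(g_{ij}) ∧ dx_i ∧ dx_j = sum_{i<j, k} (∂g_{ij}/∂x_k) dx_k ∧ dx_i ∧ dx_j.
Expand each term, using dx_k ∧ dx_i ∧ dx_j = sgn(permutation) dx_{(a)} ∧ dx_{(b)} ∧ dx_{(c)} with (a < b < c) sorted:
  d(x*y + 3*x*z + y^2) includes (∂/∂y)(x*y + 3*x*z + y^2) dy = (x + 2*y) dy, which multiplied by dx ∧ dz gives (-x - 2*y) dx ∧ dy ∧ dz
Collecting like 3-forms: d(omega) = (-x - 2*y) dx ∧ dy ∧ dz.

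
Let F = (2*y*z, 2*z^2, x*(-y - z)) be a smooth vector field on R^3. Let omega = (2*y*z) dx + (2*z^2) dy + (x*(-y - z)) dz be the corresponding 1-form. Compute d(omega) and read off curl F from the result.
d(omega) = (-x - 4*z) dy ∧ dz + (3*y + z) dz ∧ dx + (-2*z) dx ∧ dy; curl F = (-x - 4*z, 3*y + z, -2*z)

d omega = sum_{i<j} (∂f_j/∂x_i - ∂f_i/∂x_j) dx_i ∧ dx_j. Under the identification (dy ∧ dz, dz ∧ dx, dx ∧ dy) ↔ (e_x, e_y, e_z), the coefficients are exactly the components of curl F. Compute:
  ∂R/∂y - ∂Q/∂z = (-x) - (4*z) = -x - 4*z
  ∂P/∂z - ∂R/∂x = (2*y) - (-y - z) = 3*y + z
  ∂Q/∂x - ∂P/∂y = (0) - (2*z) = -2*z.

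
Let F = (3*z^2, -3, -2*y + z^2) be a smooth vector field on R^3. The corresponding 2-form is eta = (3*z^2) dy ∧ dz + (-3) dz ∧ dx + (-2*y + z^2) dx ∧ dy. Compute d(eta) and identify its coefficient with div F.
d(eta) = (2*z) dx ∧ dy ∧ dz; div F = 2*z

For a 2-form in R^3 of the form above, applying d gives a 3-form with coefficient ∂P/∂x + ∂Q/∂y + ∂R/∂z:
  ∂P/∂x = 0
  ∂Q/∂y = 0
  ∂R/∂z = 2*z
Sum = 2*z, which is exactly div F.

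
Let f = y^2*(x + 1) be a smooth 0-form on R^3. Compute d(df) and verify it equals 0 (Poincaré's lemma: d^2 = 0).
d(df) = 0

Step 1: df = sum_i (∂f/∂x_i) dx_i = (y^2) dx + (2*y*(x + 1)) dy + (0) dz.
Step 2: Apply d again. Using the 1-form formula, the coefficient of dx ∧ dy in d(df) is ∂^2 f/∂x ∂y - ∂^2 f/∂y ∂x = (2*y) - (2*y) = 0 (equality of mixed partials for smooth f).
Similarly for dx ∧ dz and dy ∧ dz — all coefficients vanish. So d(df) = 0.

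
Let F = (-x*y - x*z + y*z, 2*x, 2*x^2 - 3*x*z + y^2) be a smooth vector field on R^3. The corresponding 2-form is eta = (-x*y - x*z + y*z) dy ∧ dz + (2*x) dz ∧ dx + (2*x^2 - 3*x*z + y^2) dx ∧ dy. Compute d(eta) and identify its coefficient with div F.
d(eta) = (-3*x - y - z) dx ∧ dy ∧ dz; div F = -3*x - y - z

For a 2-form in R^3 of the form above, applying d gives a 3-form with coefficient ∂P/∂x + ∂Q/∂y + ∂R/∂z:
  ∂P/∂x = -y - z
  ∂Q/∂y = 0
  ∂R/∂z = -3*x
Sum = -3*x - y - z, which is exactly div F.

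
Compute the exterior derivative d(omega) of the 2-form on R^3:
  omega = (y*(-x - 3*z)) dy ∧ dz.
d(omega) = (-y) dx ∧ dy ∧ dz

For a 2-form omega = sum_{i<j} g_{ij} dx_i ∧ dx_j, the exterior derivative is
  d(omega) = sum_{i<j} d(g_{ij}) ∧ dx_i ∧ dx_j = sum_{i<j, k} (∂g_{ij}/∂x_k) dx_k ∧ dx_i ∧ dx_j.
Expand each term, using dx_k ∧ dx_i ∧ dx_j = sgn(permutation) dx_{(a)} ∧ dx_{(b)} ∧ dx_{(c)} with (a < b < c) sorted:
  d(y*(-x - 3*z)) includes (∂/∂x)(y*(-x - 3*z)) dx = (-y) dx, which multiplied by dy ∧ dz gives (-y) dx ∧ dy ∧ dz
Collecting like 3-forms: d(omega) = (-y) dx ∧ dy ∧ dz.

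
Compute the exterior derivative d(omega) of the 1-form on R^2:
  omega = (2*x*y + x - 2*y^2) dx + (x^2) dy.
d(omega) = (4*y) dx ∧ dy

For a 1-form omega = sum_i f_i dx_i, the exterior derivative is
  d(omega) = sum_{i < j} (∂f_j/∂x_i - ∂f_i/∂x_j) dx_i ∧ dx_j.
  coefficient of dx ∧ dy: ∂f_2/∂x - ∂f_1/∂y = ∂(x^2)/∂x - ∂(2*x*y + x - 2*y^2)/∂y = 4*y
Assembling: d(omega) = (4*y) dx ∧ dy.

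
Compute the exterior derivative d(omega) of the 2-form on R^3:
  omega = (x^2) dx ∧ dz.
d(omega) = 0

For a 2-form omega = sum_{i<j} g_{ij} dx_i ∧ dx_j, the exterior derivative is
  d(omega) = sum_{i<j} d(g_{ij}) ∧ dx_i ∧ dx_j = sum_{i<j, k} (∂g_{ij}/∂x_k) dx_k ∧ dx_i ∧ dx_j.
Expand each term, using dx_k ∧ dx_i ∧ dx_j = sgn(permutation) dx_{(a)} ∧ dx_{(b)} ∧ dx_{(c)} with (a < b < c) sorted:

Collecting like 3-forms: d(omega) = 0.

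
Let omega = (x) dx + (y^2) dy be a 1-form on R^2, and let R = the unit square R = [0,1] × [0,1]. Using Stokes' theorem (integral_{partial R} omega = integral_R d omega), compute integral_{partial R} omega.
integral_(partial R) omega = 0

Stokes: integral_partial_R omega = integral_R d omega with d omega = (∂Q/∂x - ∂P/∂y) dx ∧ dy.
  ∂Q/∂x = 0
  ∂P/∂y = 0
  integrand = ∂Q/∂x - ∂P/∂y = 0.
Integrating over R: integral_0^1 integral_0^1 (0) dx dy = 0.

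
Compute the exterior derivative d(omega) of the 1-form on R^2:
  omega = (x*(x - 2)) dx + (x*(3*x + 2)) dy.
d(omega) = (6*x + 2) dx ∧ dy

For a 1-form omega = sum_i f_i dx_i, the exterior derivative is
  d(omega) = sum_{i < j} (∂f_j/∂x_i - ∂f_i/∂x_j) dx_i ∧ dx_j.
  coefficient of dx ∧ dy: ∂f_2/∂x - ∂f_1/∂y = ∂(x*(3*x + 2))/∂x - ∂(x*(x - 2))/∂y = 6*x + 2
Assembling: d(omega) = (6*x + 2) dx ∧ dy.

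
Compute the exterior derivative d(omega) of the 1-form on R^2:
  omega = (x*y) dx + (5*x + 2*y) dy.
d(omega) = (5 - x) dx ∧ dy

For a 1-form omega = sum_i f_i dx_i, the exterior derivative is
  d(omega) = sum_{i < j} (∂f_j/∂x_i - ∂f_i/∂x_j) dx_i ∧ dx_j.
  coefficient of dx ∧ dy: ∂f_2/∂x - ∂f_1/∂y = ∂(5*x + 2*y)/∂x - ∂(x*y)/∂y = 5 - x
Assembling: d(omega) = (5 - x) dx ∧ dy.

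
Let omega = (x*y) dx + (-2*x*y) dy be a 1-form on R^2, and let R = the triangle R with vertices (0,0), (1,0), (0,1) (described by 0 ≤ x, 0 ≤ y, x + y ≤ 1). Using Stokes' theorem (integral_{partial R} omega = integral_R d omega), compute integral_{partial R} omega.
integral_(partial R) omega = -1/2

Stokes: integral_partial_R omega = integral_R d omega with d omega = (∂Q/∂x - ∂P/∂y) dx ∧ dy.
  ∂Q/∂x = -2*y
  ∂P/∂y = x
  integrand = ∂Q/∂x - ∂P/∂y = -x - 2*y.
Integrating over R: integral_0^1 integral_0^{1-x} (-x - 2*y) dy dx = -1/2.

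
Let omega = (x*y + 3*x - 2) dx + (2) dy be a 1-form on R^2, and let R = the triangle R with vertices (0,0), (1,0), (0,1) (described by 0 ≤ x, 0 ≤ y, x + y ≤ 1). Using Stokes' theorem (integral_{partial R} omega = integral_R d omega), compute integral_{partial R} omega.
integral_(partial R) omega = -1/6

Stokes: integral_partial_R omega = integral_R d omega with d omega = (∂Q/∂x - ∂P/∂y) dx ∧ dy.
  ∂Q/∂x = 0
  ∂P/∂y = x
  integrand = ∂Q/∂x - ∂P/∂y = -x.
Integrating over R: integral_0^1 integral_0^{1-x} (-x) dy dx = -1/6.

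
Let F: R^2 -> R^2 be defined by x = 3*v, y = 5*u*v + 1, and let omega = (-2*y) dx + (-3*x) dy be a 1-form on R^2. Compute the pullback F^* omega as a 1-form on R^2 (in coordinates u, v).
F^* omega = (-45*v^2) du + (-75*u*v - 6) dv

Using F^*(f dg) = (f ∘ F) d(g ∘ F), substitute each coordinate x_i by F_i(u, v) in f_i, and replace dx_i by d F_i = (∂F_i/∂u) du + (∂F_i/∂v) dv.
  For the x component: f_1(F) = -10*u*v - 2; d F_1 = (0) du + (3) dv
  For the y component: f_2(F) = -9*v; d F_2 = (5*v) du + (5*u) dv
Combining and collecting du, dv coefficients:
  coeff of du: -45*v^2
  coeff of dv: -75*u*v - 6
F^* omega = (-45*v^2) du + (-75*u*v - 6) dv.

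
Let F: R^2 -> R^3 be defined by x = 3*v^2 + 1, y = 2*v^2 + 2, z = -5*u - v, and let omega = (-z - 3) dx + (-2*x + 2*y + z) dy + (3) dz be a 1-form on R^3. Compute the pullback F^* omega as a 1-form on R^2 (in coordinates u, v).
F^* omega = (-15) du + (10*u*v - 8*v^3 + 2*v^2 - 10*v - 3) dv

Using F^*(f dg) = (f ∘ F) d(g ∘ F), substitute each coordinate x_i by F_i(u, v) in f_i, and replace dx_i by d F_i = (∂F_i/∂u) du + (∂F_i/∂v) dv.
  For the x component: f_1(F) = 5*u + v - 3; d F_1 = (0) du + (6*v) dv
  For the y component: f_2(F) = -5*u - 2*v^2 - v + 2; d F_2 = (0) du + (4*v) dv
  For the z component: f_3(F) = 3; d F_3 = (-5) du + (-1) dv
Combining and collecting du, dv coefficients:
  coeff of du: -15
  coeff of dv: 10*u*v - 8*v^3 + 2*v^2 - 10*v - 3
F^* omega = (-15) du + (10*u*v - 8*v^3 + 2*v^2 - 10*v - 3) dv.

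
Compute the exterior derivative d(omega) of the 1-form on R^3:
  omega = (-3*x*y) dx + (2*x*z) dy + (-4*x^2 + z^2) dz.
d(omega) = (3*x + 2*z) dx ∧ dy + (-8*x) dx ∧ dz + (-2*x) dy ∧ dz

For a 1-form omega = sum_i f_i dx_i, the exterior derivative is
  d(omega) = sum_{i < j} (∂f_j/∂x_i - ∂f_i/∂x_j) dx_i ∧ dx_j.
  coefficient of dx ∧ dy: ∂f_2/∂x - ∂f_1/∂y = ∂(2*x*z)/∂x - ∂(-3*x*y)/∂y = 3*x + 2*z
  coefficient of dx ∧ dz: ∂f_3/∂x - ∂f_1/∂z = ∂(-4*x^2 + z^2)/∂x - ∂(-3*x*y)/∂z = -8*x
  coefficient of dy ∧ dz: ∂f_3/∂y - ∂f_2/∂z = ∂(-4*x^2 + z^2)/∂y - ∂(2*x*z)/∂z = -2*x
Assembling: d(omega) = (3*x + 2*z) dx ∧ dy + (-8*x) dx ∧ dz + (-2*x) dy ∧ dz.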